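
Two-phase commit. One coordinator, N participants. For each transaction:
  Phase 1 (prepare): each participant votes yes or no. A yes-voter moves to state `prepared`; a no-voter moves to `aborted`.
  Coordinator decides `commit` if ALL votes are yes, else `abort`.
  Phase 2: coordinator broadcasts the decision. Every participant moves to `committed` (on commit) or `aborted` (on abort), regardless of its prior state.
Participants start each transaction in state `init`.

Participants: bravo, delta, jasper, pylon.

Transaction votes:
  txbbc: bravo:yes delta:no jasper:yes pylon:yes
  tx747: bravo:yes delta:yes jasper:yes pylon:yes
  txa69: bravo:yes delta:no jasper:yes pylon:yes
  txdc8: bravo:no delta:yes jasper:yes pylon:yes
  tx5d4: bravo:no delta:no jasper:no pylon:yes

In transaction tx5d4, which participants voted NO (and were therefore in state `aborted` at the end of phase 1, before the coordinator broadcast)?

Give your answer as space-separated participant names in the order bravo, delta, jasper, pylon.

Txn tx5d4 phase 1: bravo no -> aborted; delta no -> aborted; jasper no -> aborted; pylon yes -> prepared

Answer: bravo delta jasper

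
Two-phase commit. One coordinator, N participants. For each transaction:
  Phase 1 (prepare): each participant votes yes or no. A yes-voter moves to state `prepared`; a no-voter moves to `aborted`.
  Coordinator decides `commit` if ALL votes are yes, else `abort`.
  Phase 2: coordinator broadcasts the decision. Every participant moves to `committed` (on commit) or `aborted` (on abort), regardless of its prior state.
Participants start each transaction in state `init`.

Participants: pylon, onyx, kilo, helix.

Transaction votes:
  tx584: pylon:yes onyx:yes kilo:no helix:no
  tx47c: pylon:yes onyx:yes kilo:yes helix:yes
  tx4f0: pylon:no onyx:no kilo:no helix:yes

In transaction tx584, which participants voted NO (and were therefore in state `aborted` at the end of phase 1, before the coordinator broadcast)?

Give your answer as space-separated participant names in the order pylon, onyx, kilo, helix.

Txn tx584 phase 1: pylon yes -> prepared; onyx yes -> prepared; kilo no -> aborted; helix no -> aborted

Answer: kilo helix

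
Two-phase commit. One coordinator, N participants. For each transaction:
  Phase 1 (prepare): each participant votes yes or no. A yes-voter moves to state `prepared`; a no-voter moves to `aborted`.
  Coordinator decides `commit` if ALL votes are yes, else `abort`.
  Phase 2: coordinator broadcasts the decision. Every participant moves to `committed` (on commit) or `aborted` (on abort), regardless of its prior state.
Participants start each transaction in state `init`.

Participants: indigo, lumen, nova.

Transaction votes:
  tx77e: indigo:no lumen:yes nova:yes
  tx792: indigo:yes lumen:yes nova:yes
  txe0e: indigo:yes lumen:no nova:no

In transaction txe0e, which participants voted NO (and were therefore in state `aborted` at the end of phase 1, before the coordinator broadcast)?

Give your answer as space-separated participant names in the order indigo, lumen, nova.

Answer: lumen nova

Derivation:
Txn txe0e phase 1: indigo yes -> prepared; lumen no -> aborted; nova no -> aborted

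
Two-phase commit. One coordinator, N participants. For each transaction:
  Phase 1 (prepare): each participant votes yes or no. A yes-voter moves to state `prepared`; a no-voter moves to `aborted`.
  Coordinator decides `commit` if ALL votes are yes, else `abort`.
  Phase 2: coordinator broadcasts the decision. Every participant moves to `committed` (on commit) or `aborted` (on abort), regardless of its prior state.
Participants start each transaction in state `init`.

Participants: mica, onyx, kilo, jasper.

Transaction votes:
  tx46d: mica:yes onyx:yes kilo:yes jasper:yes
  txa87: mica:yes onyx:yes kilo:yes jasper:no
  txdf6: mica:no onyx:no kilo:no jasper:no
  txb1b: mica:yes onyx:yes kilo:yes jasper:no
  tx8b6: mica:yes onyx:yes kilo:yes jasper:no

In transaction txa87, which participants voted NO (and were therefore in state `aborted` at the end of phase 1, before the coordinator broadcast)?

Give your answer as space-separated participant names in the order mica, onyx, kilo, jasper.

Answer: jasper

Derivation:
Txn txa87 phase 1: mica yes -> prepared; onyx yes -> prepared; kilo yes -> prepared; jasper no -> aborted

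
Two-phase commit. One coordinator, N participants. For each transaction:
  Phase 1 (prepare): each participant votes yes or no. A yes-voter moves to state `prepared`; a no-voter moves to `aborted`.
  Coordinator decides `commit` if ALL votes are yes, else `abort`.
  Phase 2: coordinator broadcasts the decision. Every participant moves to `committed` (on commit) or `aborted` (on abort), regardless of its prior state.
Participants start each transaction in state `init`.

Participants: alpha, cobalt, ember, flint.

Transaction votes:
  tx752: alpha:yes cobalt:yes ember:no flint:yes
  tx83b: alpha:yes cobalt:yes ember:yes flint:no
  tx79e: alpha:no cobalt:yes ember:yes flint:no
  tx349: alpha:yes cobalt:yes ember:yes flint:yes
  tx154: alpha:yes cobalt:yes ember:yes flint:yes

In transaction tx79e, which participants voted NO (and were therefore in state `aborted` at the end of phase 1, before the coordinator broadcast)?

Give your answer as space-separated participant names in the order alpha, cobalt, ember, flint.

Answer: alpha flint

Derivation:
Txn tx79e phase 1: alpha no -> aborted; cobalt yes -> prepared; ember yes -> prepared; flint no -> aborted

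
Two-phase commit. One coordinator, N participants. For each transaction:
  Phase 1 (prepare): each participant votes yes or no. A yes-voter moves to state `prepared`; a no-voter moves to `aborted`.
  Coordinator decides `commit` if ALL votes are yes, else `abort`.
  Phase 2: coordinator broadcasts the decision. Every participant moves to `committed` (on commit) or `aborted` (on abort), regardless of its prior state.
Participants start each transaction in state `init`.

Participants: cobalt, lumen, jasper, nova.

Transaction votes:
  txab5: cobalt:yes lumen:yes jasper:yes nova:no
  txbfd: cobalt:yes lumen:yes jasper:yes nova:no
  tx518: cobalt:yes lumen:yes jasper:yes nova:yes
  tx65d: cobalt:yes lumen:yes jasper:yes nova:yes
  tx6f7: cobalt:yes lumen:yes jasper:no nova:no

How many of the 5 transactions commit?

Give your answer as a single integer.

txab5: no from nova -> abort (commits=0)
txbfd: no from nova -> abort (commits=0)
tx518: all yes -> commit (commits=1)
tx65d: all yes -> commit (commits=2)
tx6f7: no from jasper, nova -> abort (commits=2)

Answer: 2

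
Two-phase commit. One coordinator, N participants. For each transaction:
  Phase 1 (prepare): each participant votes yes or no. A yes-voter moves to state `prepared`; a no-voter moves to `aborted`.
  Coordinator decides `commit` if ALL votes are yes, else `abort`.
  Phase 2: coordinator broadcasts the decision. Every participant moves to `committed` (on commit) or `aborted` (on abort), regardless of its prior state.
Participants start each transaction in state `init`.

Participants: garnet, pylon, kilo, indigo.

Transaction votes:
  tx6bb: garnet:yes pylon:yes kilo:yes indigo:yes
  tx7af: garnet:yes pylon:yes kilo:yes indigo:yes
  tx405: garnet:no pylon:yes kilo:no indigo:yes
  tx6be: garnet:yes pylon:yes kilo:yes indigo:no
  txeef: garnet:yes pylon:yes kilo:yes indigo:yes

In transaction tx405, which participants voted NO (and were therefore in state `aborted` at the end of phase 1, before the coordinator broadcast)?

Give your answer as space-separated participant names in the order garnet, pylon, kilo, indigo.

Answer: garnet kilo

Derivation:
Txn tx405 phase 1: garnet no -> aborted; pylon yes -> prepared; kilo no -> aborted; indigo yes -> prepared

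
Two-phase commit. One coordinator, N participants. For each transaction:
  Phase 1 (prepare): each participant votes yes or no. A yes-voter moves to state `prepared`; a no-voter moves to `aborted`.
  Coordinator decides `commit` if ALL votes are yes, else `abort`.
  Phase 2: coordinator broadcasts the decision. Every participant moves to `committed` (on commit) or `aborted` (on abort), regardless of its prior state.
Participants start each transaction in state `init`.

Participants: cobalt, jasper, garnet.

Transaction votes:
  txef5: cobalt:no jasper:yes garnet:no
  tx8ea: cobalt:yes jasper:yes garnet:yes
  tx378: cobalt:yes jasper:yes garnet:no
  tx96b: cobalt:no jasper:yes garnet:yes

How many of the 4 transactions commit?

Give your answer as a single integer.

Answer: 1

Derivation:
txef5: no from cobalt, garnet -> abort (commits=0)
tx8ea: all yes -> commit (commits=1)
tx378: no from garnet -> abort (commits=1)
tx96b: no from cobalt -> abort (commits=1)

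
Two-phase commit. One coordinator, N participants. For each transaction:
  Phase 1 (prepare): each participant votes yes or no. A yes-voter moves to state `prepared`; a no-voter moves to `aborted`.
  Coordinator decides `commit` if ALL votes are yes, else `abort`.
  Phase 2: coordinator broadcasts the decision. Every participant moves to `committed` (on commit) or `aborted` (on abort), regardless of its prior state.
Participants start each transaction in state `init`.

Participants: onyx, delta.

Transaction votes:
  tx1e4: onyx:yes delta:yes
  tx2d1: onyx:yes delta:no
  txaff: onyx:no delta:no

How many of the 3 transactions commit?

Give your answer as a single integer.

Answer: 1

Derivation:
tx1e4: all yes -> commit (commits=1)
tx2d1: no from delta -> abort (commits=1)
txaff: no from onyx, delta -> abort (commits=1)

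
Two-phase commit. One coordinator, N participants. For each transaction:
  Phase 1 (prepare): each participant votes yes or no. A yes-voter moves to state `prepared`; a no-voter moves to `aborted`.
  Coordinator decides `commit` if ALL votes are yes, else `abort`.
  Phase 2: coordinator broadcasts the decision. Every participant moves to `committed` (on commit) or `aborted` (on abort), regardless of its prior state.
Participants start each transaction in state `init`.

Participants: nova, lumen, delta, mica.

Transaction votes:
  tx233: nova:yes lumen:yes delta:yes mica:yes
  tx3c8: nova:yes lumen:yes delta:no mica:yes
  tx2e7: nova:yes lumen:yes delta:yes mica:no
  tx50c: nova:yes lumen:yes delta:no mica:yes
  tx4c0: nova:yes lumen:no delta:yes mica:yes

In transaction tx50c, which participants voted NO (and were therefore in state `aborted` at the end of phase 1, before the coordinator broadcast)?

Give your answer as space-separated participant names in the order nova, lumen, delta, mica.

Txn tx50c phase 1: nova yes -> prepared; lumen yes -> prepared; delta no -> aborted; mica yes -> prepared

Answer: delta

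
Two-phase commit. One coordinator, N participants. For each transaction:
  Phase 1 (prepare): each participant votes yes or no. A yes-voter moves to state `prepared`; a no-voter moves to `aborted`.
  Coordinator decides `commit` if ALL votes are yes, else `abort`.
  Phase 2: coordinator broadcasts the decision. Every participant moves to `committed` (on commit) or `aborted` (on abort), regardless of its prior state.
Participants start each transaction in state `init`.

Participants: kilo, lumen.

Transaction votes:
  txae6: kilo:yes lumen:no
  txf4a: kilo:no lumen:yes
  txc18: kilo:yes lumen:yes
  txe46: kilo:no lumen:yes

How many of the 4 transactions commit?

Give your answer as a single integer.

txae6: no from lumen -> abort (commits=0)
txf4a: no from kilo -> abort (commits=0)
txc18: all yes -> commit (commits=1)
txe46: no from kilo -> abort (commits=1)

Answer: 1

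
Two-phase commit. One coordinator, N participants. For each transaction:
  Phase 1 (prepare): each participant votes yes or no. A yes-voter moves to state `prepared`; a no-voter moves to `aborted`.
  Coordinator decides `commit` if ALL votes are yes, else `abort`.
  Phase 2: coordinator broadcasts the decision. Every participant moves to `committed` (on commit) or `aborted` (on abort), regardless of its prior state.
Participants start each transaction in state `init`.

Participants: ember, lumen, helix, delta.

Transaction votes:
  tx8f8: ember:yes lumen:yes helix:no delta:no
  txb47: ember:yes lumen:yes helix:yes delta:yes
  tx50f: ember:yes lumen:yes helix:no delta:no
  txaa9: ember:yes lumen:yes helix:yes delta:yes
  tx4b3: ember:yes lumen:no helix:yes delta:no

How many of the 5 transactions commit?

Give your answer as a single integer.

Answer: 2

Derivation:
tx8f8: no from helix, delta -> abort (commits=0)
txb47: all yes -> commit (commits=1)
tx50f: no from helix, delta -> abort (commits=1)
txaa9: all yes -> commit (commits=2)
tx4b3: no from lumen, delta -> abort (commits=2)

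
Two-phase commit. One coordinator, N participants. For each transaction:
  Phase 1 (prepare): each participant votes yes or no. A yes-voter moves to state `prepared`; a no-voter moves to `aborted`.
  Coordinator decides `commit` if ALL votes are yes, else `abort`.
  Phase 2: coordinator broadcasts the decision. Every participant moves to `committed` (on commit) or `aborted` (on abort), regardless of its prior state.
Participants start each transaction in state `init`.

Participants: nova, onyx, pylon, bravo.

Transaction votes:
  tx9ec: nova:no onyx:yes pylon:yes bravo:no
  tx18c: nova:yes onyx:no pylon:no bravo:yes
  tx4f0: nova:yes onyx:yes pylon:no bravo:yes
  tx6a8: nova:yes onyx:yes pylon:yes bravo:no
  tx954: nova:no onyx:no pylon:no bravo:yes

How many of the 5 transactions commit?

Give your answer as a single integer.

Answer: 0

Derivation:
tx9ec: no from nova, bravo -> abort (commits=0)
tx18c: no from onyx, pylon -> abort (commits=0)
tx4f0: no from pylon -> abort (commits=0)
tx6a8: no from bravo -> abort (commits=0)
tx954: no from nova, onyx, pylon -> abort (commits=0)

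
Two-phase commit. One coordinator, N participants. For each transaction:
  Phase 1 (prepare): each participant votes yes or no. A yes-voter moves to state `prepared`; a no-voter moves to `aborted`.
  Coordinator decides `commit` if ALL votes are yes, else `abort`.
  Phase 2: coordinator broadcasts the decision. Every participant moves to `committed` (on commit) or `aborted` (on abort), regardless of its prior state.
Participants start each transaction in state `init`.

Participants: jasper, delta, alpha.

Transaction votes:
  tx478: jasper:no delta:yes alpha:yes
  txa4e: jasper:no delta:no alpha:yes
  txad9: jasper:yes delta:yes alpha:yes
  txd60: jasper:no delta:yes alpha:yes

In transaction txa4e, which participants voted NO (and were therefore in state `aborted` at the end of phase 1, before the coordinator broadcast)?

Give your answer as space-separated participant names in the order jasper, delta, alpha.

Txn txa4e phase 1: jasper no -> aborted; delta no -> aborted; alpha yes -> prepared

Answer: jasper delta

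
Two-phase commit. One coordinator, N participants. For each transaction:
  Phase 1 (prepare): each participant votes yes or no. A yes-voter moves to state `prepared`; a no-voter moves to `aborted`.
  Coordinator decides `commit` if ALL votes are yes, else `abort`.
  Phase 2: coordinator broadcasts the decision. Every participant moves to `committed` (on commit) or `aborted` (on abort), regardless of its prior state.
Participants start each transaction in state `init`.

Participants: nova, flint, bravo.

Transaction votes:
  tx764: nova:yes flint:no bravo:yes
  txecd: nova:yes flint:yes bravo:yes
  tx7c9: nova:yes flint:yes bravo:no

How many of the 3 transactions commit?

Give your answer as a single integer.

Answer: 1

Derivation:
tx764: no from flint -> abort (commits=0)
txecd: all yes -> commit (commits=1)
tx7c9: no from bravo -> abort (commits=1)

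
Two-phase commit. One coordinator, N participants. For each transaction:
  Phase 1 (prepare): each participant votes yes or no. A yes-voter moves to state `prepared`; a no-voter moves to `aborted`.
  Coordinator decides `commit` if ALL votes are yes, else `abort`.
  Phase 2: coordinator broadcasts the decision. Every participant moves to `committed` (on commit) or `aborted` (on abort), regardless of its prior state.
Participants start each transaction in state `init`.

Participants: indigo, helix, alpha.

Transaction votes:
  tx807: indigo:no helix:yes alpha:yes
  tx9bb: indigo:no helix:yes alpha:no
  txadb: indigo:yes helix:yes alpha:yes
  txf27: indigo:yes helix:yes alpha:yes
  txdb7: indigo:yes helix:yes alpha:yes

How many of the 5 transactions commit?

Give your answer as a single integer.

tx807: no from indigo -> abort (commits=0)
tx9bb: no from indigo, alpha -> abort (commits=0)
txadb: all yes -> commit (commits=1)
txf27: all yes -> commit (commits=2)
txdb7: all yes -> commit (commits=3)

Answer: 3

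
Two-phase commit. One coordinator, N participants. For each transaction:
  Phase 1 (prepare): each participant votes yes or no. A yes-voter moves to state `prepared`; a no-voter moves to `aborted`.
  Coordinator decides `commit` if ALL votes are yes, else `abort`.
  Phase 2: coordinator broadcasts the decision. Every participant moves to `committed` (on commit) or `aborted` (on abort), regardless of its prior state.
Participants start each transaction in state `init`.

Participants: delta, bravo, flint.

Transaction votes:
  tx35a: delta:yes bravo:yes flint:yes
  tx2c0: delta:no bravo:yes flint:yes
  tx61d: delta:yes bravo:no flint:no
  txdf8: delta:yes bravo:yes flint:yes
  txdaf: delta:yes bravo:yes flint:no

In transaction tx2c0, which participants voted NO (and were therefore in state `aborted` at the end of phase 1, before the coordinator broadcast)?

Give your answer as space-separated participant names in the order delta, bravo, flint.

Txn tx2c0 phase 1: delta no -> aborted; bravo yes -> prepared; flint yes -> prepared

Answer: delta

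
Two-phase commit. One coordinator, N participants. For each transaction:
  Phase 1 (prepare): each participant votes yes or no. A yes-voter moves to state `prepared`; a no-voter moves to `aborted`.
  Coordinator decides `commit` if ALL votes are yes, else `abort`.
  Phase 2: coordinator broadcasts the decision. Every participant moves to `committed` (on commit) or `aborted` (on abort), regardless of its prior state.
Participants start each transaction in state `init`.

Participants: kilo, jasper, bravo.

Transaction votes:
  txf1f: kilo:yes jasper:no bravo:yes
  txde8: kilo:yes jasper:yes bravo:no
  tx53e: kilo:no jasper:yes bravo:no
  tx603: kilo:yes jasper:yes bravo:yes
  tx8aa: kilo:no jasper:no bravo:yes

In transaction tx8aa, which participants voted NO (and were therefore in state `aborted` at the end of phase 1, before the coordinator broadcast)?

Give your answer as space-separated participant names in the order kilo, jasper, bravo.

Answer: kilo jasper

Derivation:
Txn tx8aa phase 1: kilo no -> aborted; jasper no -> aborted; bravo yes -> prepared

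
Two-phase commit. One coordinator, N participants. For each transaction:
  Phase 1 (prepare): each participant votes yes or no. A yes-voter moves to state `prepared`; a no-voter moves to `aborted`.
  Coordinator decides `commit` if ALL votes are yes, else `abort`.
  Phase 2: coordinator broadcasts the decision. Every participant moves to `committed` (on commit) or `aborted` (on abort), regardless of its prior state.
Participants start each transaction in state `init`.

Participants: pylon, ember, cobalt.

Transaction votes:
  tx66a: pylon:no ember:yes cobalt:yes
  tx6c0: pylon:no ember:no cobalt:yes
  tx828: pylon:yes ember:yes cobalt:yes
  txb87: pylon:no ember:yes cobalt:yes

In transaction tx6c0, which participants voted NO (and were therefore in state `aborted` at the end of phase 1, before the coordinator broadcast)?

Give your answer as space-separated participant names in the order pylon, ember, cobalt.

Answer: pylon ember

Derivation:
Txn tx6c0 phase 1: pylon no -> aborted; ember no -> aborted; cobalt yes -> prepared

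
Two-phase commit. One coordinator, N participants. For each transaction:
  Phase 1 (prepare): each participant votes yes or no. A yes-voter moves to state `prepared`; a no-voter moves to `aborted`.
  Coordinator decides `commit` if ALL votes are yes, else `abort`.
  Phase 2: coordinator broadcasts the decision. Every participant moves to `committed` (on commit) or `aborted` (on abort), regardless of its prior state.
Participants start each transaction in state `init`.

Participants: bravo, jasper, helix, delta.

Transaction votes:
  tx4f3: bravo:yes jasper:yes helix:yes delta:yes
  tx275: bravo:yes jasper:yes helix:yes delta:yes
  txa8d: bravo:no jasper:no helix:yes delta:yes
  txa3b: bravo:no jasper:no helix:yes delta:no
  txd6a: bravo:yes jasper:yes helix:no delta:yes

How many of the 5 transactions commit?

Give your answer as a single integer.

tx4f3: all yes -> commit (commits=1)
tx275: all yes -> commit (commits=2)
txa8d: no from bravo, jasper -> abort (commits=2)
txa3b: no from bravo, jasper, delta -> abort (commits=2)
txd6a: no from helix -> abort (commits=2)

Answer: 2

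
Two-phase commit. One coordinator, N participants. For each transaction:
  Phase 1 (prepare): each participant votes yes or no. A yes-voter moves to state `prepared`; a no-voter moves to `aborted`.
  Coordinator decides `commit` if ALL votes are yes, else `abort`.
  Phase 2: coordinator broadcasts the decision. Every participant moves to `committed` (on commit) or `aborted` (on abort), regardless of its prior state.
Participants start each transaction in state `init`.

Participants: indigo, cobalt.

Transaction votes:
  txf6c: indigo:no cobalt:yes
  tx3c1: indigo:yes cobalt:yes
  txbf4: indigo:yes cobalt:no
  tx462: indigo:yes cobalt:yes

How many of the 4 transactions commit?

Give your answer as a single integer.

txf6c: no from indigo -> abort (commits=0)
tx3c1: all yes -> commit (commits=1)
txbf4: no from cobalt -> abort (commits=1)
tx462: all yes -> commit (commits=2)

Answer: 2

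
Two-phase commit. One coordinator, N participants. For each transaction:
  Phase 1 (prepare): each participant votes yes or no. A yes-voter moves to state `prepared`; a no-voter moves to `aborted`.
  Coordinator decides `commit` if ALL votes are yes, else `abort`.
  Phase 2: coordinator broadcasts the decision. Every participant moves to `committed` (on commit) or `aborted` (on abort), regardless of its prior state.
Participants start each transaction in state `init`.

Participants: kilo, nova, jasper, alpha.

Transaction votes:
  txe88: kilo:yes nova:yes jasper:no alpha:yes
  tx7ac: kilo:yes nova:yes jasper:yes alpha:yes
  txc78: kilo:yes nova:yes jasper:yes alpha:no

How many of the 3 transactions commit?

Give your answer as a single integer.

Answer: 1

Derivation:
txe88: no from jasper -> abort (commits=0)
tx7ac: all yes -> commit (commits=1)
txc78: no from alpha -> abort (commits=1)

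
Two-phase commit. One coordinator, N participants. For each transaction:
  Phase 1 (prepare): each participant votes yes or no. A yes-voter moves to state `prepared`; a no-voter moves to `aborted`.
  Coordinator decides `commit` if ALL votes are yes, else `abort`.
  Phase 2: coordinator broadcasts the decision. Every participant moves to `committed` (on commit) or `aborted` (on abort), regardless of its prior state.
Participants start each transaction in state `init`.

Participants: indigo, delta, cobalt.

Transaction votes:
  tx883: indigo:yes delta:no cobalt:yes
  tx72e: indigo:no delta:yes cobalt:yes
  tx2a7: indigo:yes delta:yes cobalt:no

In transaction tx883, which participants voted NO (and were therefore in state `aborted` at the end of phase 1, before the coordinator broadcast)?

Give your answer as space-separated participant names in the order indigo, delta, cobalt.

Txn tx883 phase 1: indigo yes -> prepared; delta no -> aborted; cobalt yes -> prepared

Answer: delta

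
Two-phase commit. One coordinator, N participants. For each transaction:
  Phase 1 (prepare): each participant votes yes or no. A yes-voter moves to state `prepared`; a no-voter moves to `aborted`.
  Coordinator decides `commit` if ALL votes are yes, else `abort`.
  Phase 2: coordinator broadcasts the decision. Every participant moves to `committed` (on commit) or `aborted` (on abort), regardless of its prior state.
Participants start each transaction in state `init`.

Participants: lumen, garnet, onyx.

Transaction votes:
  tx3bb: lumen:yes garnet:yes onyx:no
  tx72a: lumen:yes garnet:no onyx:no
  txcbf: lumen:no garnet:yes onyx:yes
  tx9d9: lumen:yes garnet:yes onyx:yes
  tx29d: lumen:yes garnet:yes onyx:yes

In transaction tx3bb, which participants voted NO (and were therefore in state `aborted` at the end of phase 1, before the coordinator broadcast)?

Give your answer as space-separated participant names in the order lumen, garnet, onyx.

Answer: onyx

Derivation:
Txn tx3bb phase 1: lumen yes -> prepared; garnet yes -> prepared; onyx no -> aborted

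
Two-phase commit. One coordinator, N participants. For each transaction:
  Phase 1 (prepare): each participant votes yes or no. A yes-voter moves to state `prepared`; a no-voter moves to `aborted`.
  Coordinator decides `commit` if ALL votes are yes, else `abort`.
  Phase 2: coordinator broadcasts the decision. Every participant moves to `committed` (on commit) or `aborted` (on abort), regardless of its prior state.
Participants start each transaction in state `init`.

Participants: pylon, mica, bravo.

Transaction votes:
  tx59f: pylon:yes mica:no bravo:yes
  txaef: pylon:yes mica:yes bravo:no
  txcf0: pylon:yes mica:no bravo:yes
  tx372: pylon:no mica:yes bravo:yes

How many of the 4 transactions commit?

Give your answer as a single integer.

tx59f: no from mica -> abort (commits=0)
txaef: no from bravo -> abort (commits=0)
txcf0: no from mica -> abort (commits=0)
tx372: no from pylon -> abort (commits=0)

Answer: 0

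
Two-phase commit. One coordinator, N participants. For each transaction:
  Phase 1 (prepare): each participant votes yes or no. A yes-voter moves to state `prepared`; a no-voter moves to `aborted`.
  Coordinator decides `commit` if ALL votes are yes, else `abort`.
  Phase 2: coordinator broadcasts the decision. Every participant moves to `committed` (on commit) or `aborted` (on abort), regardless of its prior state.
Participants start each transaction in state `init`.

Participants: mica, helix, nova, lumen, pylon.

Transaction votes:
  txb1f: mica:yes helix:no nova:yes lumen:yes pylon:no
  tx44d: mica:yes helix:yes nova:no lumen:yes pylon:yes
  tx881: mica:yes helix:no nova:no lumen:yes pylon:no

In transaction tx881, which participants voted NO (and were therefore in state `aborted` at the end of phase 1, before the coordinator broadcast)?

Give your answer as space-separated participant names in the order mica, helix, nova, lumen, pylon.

Answer: helix nova pylon

Derivation:
Txn tx881 phase 1: mica yes -> prepared; helix no -> aborted; nova no -> aborted; lumen yes -> prepared; pylon no -> aborted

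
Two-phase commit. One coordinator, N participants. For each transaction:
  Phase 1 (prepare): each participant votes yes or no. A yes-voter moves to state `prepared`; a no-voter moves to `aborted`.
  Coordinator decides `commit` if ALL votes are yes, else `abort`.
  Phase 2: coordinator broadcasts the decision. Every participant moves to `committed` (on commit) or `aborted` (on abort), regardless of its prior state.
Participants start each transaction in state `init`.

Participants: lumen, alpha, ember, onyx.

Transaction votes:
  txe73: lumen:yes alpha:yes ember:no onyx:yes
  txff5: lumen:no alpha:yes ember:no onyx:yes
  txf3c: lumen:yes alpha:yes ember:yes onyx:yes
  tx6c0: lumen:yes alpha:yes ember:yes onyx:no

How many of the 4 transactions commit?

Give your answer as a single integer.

Answer: 1

Derivation:
txe73: no from ember -> abort (commits=0)
txff5: no from lumen, ember -> abort (commits=0)
txf3c: all yes -> commit (commits=1)
tx6c0: no from onyx -> abort (commits=1)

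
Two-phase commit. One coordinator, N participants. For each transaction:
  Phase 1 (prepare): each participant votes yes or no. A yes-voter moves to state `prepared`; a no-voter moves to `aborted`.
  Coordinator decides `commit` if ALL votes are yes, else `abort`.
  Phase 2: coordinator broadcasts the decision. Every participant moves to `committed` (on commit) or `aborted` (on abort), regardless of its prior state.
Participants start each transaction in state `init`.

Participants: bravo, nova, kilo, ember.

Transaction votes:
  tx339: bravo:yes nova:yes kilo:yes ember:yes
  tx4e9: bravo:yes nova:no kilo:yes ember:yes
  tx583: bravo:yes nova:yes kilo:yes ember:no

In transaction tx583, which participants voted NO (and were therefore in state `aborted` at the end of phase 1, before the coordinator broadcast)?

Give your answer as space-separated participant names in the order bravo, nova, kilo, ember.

Txn tx583 phase 1: bravo yes -> prepared; nova yes -> prepared; kilo yes -> prepared; ember no -> aborted

Answer: ember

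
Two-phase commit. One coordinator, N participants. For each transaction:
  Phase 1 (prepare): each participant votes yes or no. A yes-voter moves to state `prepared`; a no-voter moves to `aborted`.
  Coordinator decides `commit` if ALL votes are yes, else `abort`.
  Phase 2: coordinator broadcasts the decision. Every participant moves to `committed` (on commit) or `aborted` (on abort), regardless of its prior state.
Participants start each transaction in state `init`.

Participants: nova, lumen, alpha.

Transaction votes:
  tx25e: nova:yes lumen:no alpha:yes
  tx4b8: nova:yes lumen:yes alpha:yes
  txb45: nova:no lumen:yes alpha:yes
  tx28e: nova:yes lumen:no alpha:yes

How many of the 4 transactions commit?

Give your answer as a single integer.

Answer: 1

Derivation:
tx25e: no from lumen -> abort (commits=0)
tx4b8: all yes -> commit (commits=1)
txb45: no from nova -> abort (commits=1)
tx28e: no from lumen -> abort (commits=1)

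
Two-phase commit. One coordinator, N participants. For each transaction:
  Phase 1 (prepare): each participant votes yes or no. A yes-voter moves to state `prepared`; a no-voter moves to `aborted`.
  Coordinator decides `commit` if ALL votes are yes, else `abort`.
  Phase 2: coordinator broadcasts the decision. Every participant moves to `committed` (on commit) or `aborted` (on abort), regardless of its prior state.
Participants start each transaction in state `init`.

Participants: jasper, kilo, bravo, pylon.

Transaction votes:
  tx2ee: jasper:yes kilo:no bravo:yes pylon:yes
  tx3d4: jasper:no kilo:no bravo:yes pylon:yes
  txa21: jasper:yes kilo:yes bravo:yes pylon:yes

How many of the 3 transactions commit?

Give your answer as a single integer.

Answer: 1

Derivation:
tx2ee: no from kilo -> abort (commits=0)
tx3d4: no from jasper, kilo -> abort (commits=0)
txa21: all yes -> commit (commits=1)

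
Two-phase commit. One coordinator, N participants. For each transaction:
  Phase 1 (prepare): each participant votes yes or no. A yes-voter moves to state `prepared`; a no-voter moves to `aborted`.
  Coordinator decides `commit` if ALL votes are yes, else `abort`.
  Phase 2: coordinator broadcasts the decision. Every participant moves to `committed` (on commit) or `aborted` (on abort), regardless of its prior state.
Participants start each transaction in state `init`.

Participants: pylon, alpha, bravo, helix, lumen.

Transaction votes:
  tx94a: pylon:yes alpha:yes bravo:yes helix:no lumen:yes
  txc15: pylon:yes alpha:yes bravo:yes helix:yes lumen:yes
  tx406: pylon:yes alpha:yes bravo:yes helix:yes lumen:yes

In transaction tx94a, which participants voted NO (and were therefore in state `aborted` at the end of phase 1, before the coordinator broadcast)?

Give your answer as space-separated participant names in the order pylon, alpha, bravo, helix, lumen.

Txn tx94a phase 1: pylon yes -> prepared; alpha yes -> prepared; bravo yes -> prepared; helix no -> aborted; lumen yes -> prepared

Answer: helix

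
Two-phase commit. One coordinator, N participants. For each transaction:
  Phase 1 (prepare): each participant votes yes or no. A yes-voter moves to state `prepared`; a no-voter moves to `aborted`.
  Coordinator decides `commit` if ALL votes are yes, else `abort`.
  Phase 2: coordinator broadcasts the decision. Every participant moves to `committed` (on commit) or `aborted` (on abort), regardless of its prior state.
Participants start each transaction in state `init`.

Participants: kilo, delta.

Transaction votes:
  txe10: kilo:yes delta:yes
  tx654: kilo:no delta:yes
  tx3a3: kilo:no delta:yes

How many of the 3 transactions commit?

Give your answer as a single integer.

Answer: 1

Derivation:
txe10: all yes -> commit (commits=1)
tx654: no from kilo -> abort (commits=1)
tx3a3: no from kilo -> abort (commits=1)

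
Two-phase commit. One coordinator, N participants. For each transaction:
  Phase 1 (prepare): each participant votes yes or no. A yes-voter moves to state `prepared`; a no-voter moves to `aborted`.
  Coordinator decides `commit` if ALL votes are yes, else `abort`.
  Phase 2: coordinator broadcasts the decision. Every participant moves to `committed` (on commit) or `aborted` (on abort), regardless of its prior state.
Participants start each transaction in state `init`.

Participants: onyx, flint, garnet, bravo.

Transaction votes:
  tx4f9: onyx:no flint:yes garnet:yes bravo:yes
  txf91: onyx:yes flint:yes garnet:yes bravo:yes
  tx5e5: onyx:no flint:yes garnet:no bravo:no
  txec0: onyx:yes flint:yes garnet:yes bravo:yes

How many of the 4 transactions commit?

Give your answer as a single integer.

tx4f9: no from onyx -> abort (commits=0)
txf91: all yes -> commit (commits=1)
tx5e5: no from onyx, garnet, bravo -> abort (commits=1)
txec0: all yes -> commit (commits=2)

Answer: 2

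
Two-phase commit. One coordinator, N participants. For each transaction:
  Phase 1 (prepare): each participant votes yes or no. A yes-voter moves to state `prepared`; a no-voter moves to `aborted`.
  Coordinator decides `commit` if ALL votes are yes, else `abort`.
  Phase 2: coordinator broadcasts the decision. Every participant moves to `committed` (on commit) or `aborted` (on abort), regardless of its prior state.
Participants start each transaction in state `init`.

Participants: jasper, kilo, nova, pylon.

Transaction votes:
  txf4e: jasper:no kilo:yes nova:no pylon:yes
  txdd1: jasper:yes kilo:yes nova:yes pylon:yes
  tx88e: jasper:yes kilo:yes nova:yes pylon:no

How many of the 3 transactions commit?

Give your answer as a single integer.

Answer: 1

Derivation:
txf4e: no from jasper, nova -> abort (commits=0)
txdd1: all yes -> commit (commits=1)
tx88e: no from pylon -> abort (commits=1)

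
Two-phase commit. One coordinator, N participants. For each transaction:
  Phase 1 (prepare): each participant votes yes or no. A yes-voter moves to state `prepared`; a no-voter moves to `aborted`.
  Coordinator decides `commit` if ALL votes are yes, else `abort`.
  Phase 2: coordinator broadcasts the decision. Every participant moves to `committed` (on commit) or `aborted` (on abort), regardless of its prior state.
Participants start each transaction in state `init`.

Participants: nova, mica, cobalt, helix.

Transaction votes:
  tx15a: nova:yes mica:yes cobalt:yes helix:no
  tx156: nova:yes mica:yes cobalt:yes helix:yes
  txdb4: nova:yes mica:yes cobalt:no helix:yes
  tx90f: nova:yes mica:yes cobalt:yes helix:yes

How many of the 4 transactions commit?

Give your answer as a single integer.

Answer: 2

Derivation:
tx15a: no from helix -> abort (commits=0)
tx156: all yes -> commit (commits=1)
txdb4: no from cobalt -> abort (commits=1)
tx90f: all yes -> commit (commits=2)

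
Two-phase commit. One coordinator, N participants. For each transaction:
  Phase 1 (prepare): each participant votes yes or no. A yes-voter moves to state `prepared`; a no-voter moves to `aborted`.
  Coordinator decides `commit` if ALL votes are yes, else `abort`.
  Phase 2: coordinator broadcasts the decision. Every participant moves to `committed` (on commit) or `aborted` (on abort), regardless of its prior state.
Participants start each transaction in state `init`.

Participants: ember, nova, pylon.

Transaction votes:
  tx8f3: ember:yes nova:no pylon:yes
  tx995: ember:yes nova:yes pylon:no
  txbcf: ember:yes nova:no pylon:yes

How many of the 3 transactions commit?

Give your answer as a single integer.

Answer: 0

Derivation:
tx8f3: no from nova -> abort (commits=0)
tx995: no from pylon -> abort (commits=0)
txbcf: no from nova -> abort (commits=0)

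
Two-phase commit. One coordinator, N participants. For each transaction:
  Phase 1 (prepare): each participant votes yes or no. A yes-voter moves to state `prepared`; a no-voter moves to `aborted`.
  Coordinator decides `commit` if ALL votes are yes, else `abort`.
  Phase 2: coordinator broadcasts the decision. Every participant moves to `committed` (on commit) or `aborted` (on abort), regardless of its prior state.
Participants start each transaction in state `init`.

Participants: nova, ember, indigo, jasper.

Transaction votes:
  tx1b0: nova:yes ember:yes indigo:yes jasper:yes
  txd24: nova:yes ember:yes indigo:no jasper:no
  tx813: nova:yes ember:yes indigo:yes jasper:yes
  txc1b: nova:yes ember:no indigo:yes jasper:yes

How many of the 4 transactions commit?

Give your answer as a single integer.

Answer: 2

Derivation:
tx1b0: all yes -> commit (commits=1)
txd24: no from indigo, jasper -> abort (commits=1)
tx813: all yes -> commit (commits=2)
txc1b: no from ember -> abort (commits=2)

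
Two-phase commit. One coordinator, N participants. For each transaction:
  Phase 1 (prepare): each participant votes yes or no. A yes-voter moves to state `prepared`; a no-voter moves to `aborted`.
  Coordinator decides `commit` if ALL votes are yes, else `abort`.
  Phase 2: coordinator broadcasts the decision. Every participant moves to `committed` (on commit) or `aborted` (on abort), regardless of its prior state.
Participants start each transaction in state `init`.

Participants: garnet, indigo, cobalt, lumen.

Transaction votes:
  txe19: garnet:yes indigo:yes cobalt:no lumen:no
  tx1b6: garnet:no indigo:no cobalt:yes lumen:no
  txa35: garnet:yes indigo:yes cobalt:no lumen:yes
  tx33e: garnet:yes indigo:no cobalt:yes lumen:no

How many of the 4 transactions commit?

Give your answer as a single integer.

Answer: 0

Derivation:
txe19: no from cobalt, lumen -> abort (commits=0)
tx1b6: no from garnet, indigo, lumen -> abort (commits=0)
txa35: no from cobalt -> abort (commits=0)
tx33e: no from indigo, lumen -> abort (commits=0)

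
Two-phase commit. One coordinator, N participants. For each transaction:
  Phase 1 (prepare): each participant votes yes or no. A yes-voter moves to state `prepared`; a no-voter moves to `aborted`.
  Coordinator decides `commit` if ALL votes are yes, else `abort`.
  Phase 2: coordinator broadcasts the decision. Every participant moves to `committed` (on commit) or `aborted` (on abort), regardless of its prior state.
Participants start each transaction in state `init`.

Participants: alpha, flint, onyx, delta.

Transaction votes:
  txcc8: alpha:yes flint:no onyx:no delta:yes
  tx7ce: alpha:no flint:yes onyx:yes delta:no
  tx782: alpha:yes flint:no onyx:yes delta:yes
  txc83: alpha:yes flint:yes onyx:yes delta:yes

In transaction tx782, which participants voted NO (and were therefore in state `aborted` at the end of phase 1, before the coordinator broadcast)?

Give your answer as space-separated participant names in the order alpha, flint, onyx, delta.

Txn tx782 phase 1: alpha yes -> prepared; flint no -> aborted; onyx yes -> prepared; delta yes -> prepared

Answer: flint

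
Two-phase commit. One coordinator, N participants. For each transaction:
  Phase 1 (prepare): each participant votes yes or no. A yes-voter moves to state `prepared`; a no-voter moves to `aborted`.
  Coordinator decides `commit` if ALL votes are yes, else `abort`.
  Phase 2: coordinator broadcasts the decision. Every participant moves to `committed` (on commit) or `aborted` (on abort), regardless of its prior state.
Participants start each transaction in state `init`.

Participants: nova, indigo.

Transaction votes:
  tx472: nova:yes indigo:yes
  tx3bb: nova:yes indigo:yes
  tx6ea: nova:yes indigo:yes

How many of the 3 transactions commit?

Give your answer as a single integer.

Answer: 3

Derivation:
tx472: all yes -> commit (commits=1)
tx3bb: all yes -> commit (commits=2)
tx6ea: all yes -> commit (commits=3)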